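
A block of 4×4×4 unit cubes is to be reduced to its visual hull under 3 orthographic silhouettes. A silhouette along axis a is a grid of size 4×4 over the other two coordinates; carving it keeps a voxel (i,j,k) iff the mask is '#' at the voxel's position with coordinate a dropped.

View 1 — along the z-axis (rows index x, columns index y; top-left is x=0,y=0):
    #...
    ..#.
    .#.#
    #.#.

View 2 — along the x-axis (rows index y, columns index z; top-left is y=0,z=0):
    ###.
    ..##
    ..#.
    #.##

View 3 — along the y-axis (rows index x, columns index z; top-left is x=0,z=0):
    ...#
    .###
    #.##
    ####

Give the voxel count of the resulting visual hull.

start: 4×4×4 = 64 voxels
after view 1 [z-axis, 6 of 16 cells solid] → remaining = 24
after view 2 [x-axis, 9 of 16 cells solid] → remaining = 13
after view 3 [y-axis, 11 of 16 cells solid] → remaining = 10

|visual hull| = 10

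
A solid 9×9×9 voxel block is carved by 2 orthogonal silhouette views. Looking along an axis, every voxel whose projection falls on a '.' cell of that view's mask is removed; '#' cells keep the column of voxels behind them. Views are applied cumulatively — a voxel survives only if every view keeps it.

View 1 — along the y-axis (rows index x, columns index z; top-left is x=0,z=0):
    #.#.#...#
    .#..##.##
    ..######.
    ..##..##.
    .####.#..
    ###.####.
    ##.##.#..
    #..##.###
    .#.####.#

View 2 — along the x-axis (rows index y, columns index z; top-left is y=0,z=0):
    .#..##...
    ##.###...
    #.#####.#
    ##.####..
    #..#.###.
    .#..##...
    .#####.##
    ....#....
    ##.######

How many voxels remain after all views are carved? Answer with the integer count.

before carving: 729 voxels (9×9×9)
  1. axis=1 (XZ plane), |mask|=48  ⇒  voxels=432
  2. axis=0 (YZ plane), |mask|=45  ⇒  voxels=247

247 voxels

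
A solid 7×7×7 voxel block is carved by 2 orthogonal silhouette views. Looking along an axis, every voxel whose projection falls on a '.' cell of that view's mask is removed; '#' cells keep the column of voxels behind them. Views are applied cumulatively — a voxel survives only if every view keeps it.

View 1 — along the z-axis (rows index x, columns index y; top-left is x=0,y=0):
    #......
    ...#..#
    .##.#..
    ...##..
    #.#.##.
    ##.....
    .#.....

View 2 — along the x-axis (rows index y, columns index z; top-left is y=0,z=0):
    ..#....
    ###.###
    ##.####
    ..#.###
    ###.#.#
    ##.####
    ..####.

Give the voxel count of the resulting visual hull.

voxel count = 66

full grid |V| = 343
step 1: project along z, AND mask (15/49) → |grid| = 105
step 2: project along x, AND mask (32/49) → |grid| = 66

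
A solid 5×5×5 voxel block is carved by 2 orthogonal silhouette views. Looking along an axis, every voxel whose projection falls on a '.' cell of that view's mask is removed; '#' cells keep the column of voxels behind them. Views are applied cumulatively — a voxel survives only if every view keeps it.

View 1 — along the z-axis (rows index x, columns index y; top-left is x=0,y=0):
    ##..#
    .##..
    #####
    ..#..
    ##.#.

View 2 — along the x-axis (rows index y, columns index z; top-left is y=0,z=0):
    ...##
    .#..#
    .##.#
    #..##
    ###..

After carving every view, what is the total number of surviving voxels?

full grid |V| = 125
V1 z: intersect with XY mask (14 set) -- 70 left
V2 x: intersect with YZ mask (13 set) -- 35 left

remaining voxels: 35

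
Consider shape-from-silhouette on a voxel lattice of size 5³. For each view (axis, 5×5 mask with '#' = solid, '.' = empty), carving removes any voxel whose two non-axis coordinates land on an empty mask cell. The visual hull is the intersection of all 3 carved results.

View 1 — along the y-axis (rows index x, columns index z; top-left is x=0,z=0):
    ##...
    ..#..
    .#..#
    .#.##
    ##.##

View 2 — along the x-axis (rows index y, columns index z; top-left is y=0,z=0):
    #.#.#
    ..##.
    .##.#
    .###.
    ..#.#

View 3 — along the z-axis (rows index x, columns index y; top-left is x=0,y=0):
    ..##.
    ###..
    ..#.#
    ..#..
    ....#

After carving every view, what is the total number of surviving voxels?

initial block: 5^3 = 125
carve view 1 (along y, XZ-mask fill 12/25): 60 voxels remain
carve view 2 (along x, YZ-mask fill 13/25): 28 voxels remain
carve view 3 (along z, XY-mask fill 9/25): 11 voxels remain

remaining voxels: 11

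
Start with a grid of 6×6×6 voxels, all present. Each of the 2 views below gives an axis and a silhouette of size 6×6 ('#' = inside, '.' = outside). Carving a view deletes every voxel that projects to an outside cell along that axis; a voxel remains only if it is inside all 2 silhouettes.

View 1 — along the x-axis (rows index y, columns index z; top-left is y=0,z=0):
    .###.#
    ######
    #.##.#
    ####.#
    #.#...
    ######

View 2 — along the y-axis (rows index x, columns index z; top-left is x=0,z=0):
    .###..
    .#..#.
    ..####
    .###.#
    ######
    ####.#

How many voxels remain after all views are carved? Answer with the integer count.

full grid |V| = 216
  1. axis=0 (YZ plane), |mask|=27  ⇒  voxels=162
  2. axis=1 (XZ plane), |mask|=24  ⇒  voxels=111

|visual hull| = 111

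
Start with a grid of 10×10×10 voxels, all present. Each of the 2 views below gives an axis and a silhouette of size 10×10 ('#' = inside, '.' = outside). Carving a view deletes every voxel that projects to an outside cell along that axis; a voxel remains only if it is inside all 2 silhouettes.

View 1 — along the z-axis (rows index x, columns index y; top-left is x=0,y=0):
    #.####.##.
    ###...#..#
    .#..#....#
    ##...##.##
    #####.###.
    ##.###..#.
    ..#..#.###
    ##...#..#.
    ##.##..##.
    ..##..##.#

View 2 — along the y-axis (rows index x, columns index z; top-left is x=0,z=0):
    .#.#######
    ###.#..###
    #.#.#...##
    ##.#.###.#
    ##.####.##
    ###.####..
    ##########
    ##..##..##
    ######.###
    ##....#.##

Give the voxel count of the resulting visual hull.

407 voxels

start: 10×10×10 = 1000 voxels
carve view 1 (along z, XY-mask fill 55/100): 550 voxels remain
carve view 2 (along y, XZ-mask fill 72/100): 407 voxels remain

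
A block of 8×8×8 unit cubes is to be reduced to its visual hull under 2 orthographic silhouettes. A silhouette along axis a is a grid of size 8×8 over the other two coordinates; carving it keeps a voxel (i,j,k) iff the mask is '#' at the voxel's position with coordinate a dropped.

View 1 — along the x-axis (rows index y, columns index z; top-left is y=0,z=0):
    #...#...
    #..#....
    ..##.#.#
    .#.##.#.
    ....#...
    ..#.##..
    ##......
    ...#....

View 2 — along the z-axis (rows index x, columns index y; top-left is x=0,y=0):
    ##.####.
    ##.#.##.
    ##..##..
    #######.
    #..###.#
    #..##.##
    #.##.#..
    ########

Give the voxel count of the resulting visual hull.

106 voxels

start: 8×8×8 = 512 voxels
V1 x: intersect with YZ mask (19 set) -- 152 left
V2 z: intersect with XY mask (44 set) -- 106 left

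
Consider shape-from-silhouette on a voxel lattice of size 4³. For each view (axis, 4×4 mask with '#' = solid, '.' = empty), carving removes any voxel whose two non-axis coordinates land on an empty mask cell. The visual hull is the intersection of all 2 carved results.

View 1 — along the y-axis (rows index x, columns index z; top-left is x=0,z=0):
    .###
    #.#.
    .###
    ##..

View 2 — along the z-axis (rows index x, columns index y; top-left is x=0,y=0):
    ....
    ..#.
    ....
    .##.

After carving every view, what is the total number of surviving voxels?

remaining voxels: 6

before carving: 64 voxels (4×4×4)
after view 1 [y-axis, 10 of 16 cells solid] → remaining = 40
after view 2 [z-axis, 3 of 16 cells solid] → remaining = 6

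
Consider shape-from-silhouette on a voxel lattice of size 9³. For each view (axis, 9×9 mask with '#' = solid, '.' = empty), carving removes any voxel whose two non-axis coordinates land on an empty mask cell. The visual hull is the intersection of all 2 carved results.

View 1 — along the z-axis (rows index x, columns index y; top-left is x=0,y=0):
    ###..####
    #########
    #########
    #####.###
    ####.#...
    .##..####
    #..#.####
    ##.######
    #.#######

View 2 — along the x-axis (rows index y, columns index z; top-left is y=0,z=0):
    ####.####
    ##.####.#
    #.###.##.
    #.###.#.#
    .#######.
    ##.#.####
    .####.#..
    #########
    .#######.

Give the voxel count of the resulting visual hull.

remaining voxels: 456

initial block: 9^3 = 729
[1] z-view keeps 66 columns → grid now 594
[2] x-view keeps 62 columns → grid now 456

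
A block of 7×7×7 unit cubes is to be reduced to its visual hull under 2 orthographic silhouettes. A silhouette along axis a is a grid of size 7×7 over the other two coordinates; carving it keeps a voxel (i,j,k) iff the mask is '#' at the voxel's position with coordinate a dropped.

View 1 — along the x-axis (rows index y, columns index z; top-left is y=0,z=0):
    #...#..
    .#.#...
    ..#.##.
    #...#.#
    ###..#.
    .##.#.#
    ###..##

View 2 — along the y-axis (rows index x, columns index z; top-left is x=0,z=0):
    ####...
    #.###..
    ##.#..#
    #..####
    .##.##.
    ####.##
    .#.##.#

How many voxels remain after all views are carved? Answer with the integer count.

remaining voxels: 99

initial block: 7^3 = 343
[1] x-view keeps 23 columns → grid now 161
[2] y-view keeps 31 columns → grid now 99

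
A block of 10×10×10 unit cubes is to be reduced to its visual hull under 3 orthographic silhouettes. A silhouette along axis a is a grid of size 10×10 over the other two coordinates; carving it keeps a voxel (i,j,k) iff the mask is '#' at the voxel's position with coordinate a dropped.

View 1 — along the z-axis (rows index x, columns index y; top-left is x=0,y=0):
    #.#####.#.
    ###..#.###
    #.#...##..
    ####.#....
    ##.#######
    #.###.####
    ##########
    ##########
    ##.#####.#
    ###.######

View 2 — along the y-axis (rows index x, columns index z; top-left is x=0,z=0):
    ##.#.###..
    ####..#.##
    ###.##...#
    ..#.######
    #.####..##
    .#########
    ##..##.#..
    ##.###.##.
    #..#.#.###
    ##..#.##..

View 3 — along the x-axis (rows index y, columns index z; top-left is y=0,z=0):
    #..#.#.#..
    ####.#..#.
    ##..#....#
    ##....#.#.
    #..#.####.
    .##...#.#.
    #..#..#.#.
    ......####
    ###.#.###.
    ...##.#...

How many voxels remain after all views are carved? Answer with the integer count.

before carving: 1000 voxels (10×10×10)
V1 z: intersect with XY mask (77 set) -- 770 left
V2 y: intersect with XZ mask (65 set) -- 498 left
V3 x: intersect with YZ mask (46 set) -- 226 left

|visual hull| = 226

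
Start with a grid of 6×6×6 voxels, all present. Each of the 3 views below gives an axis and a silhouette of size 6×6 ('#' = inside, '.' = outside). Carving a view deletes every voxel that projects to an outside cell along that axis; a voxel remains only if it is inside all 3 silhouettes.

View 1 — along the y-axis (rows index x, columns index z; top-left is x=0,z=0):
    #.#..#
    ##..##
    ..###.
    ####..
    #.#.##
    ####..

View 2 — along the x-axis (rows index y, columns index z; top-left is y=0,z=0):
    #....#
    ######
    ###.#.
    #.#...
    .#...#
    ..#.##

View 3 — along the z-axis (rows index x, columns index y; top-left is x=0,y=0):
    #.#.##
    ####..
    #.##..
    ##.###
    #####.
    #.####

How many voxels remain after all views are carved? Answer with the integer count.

start: 6×6×6 = 216 voxels
after view 1 [y-axis, 22 of 36 cells solid] → remaining = 132
after view 2 [x-axis, 19 of 36 cells solid] → remaining = 73
after view 3 [z-axis, 26 of 36 cells solid] → remaining = 49

49 voxels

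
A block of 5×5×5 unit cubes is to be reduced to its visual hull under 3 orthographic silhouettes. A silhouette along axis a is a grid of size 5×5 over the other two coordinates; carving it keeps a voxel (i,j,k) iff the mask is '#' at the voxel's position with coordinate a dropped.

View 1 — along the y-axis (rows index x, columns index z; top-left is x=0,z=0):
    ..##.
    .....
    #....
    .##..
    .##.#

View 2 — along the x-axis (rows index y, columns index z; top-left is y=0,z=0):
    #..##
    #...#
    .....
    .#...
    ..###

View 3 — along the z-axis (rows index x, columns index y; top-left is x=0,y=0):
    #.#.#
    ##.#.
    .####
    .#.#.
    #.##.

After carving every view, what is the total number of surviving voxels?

7 voxels

before carving: 125 voxels (5×5×5)
[1] y-view keeps 8 columns → grid now 40
[2] x-view keeps 9 columns → grid now 12
[3] z-view keeps 15 columns → grid now 7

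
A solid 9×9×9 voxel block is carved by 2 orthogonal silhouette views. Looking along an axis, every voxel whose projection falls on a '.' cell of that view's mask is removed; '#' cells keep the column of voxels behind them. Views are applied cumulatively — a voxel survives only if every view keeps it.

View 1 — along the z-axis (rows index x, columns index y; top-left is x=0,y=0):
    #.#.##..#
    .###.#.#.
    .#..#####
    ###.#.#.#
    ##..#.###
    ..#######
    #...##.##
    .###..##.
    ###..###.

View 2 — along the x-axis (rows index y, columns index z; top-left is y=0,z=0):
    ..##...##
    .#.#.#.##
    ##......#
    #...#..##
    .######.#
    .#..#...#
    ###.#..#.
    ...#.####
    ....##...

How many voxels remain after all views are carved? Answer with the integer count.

217 voxels

initial block: 9^3 = 729
carve view 1 (along z, XY-mask fill 51/81): 459 voxels remain
carve view 2 (along x, YZ-mask fill 38/81): 217 voxels remain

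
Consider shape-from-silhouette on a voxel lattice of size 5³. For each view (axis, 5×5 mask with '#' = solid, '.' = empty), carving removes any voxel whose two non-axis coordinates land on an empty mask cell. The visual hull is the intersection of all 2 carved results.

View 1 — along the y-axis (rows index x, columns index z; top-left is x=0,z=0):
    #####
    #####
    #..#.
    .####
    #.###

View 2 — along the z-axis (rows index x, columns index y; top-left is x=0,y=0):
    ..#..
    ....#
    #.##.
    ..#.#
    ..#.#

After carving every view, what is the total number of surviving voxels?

|visual hull| = 32

start: 5×5×5 = 125 voxels
step 1: project along y, AND mask (20/25) → |grid| = 100
step 2: project along z, AND mask (9/25) → |grid| = 32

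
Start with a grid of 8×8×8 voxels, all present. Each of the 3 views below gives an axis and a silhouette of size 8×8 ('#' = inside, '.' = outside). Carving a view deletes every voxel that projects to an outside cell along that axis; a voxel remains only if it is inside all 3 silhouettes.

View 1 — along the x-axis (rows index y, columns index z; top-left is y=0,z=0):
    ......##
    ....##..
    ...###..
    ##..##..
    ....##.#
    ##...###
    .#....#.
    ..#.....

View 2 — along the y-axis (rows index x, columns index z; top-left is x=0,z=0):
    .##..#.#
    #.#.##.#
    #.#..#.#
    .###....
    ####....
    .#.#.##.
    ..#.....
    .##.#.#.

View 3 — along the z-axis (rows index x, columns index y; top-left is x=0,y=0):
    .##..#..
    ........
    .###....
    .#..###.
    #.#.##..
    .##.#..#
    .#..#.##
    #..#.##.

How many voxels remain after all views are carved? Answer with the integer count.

26 voxels

start: 8×8×8 = 512 voxels
carve view 1 (along x, YZ-mask fill 22/64): 176 voxels remain
carve view 2 (along y, XZ-mask fill 29/64): 74 voxels remain
carve view 3 (along z, XY-mask fill 26/64): 26 voxels remain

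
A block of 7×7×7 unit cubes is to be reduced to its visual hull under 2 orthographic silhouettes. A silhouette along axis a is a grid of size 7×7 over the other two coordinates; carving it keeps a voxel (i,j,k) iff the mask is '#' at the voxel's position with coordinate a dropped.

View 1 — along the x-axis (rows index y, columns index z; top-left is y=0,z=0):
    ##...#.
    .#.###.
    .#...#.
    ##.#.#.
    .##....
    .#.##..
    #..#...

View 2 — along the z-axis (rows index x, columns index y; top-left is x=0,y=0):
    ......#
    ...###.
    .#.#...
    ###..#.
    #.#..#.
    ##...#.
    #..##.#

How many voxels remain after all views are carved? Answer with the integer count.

initial block: 7^3 = 343
[1] x-view keeps 20 columns → grid now 140
[2] z-view keeps 20 columns → grid now 60

60 voxels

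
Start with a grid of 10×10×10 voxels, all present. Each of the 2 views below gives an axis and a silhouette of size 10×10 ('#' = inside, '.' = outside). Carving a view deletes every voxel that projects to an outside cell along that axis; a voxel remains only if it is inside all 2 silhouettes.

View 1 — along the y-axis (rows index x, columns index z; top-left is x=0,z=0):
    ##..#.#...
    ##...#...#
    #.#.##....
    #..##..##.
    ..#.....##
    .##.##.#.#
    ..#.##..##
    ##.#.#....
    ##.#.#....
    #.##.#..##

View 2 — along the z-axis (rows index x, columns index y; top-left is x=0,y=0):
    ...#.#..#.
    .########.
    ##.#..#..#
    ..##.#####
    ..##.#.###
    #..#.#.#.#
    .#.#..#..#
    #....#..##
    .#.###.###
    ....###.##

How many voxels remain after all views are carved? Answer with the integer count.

before carving: 1000 voxels (10×10×10)
V1 y: intersect with XZ mask (45 set) -- 450 left
V2 z: intersect with XY mask (54 set) -- 241 left

voxel count = 241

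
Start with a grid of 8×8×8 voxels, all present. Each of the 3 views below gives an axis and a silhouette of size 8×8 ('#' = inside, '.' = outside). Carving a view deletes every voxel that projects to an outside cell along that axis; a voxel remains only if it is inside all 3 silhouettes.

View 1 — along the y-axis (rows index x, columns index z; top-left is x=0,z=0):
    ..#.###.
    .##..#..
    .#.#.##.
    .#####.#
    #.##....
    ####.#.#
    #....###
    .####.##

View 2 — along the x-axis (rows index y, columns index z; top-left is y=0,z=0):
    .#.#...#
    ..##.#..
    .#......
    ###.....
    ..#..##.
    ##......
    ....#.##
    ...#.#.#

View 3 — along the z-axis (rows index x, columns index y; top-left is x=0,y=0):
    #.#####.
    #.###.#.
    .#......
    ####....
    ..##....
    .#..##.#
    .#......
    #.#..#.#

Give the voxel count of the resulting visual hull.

|visual hull| = 43

full grid |V| = 512
[1] y-view keeps 36 columns → grid now 288
[2] x-view keeps 21 columns → grid now 100
[3] z-view keeps 27 columns → grid now 43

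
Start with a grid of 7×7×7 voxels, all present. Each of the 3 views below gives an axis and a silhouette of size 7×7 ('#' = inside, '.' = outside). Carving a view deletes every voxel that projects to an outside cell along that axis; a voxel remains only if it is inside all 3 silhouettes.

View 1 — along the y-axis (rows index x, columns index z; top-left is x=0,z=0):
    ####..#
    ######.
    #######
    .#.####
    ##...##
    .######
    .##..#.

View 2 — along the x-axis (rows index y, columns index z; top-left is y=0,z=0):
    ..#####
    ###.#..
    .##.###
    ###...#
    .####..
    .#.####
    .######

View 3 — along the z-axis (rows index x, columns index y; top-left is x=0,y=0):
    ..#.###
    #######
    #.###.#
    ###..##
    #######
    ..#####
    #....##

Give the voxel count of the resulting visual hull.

remaining voxels: 132

full grid |V| = 343
[1] y-view keeps 36 columns → grid now 252
[2] x-view keeps 33 columns → grid now 173
[3] z-view keeps 36 columns → grid now 132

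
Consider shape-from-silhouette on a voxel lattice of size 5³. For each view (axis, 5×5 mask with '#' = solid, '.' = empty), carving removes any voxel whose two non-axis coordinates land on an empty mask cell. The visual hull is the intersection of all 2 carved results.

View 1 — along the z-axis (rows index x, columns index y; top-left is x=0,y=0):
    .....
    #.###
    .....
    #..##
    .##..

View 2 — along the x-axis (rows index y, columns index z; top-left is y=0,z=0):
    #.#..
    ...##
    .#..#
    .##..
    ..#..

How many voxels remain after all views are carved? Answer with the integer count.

before carving: 125 voxels (5×5×5)
V1 z: intersect with XY mask (9 set) -- 45 left
V2 x: intersect with YZ mask (9 set) -- 16 left

voxel count = 16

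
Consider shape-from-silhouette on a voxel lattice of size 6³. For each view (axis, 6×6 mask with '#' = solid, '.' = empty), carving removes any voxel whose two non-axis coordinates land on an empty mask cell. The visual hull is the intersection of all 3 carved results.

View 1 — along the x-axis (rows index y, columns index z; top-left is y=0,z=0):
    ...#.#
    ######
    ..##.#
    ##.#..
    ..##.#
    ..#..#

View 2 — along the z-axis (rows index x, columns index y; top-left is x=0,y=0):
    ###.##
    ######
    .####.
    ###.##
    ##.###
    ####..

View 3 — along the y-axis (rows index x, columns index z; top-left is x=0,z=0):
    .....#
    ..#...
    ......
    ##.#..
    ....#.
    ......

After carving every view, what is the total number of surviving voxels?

|visual hull| = 16

initial block: 6^3 = 216
carve view 1 (along x, YZ-mask fill 19/36): 114 voxels remain
carve view 2 (along z, XY-mask fill 29/36): 96 voxels remain
carve view 3 (along y, XZ-mask fill 6/36): 16 voxels remain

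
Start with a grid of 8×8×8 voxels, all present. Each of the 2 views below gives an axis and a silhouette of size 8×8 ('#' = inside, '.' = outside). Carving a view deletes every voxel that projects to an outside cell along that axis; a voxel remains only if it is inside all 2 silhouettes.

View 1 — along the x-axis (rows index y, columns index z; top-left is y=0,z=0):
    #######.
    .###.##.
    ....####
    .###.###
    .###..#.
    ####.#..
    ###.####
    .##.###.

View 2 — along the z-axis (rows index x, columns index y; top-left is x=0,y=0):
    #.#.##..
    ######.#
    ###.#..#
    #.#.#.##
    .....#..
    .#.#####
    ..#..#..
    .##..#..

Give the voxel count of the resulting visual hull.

before carving: 512 voxels (8×8×8)
after view 1 [x-axis, 43 of 64 cells solid] → remaining = 344
after view 2 [z-axis, 33 of 64 cells solid] → remaining = 168

voxel count = 168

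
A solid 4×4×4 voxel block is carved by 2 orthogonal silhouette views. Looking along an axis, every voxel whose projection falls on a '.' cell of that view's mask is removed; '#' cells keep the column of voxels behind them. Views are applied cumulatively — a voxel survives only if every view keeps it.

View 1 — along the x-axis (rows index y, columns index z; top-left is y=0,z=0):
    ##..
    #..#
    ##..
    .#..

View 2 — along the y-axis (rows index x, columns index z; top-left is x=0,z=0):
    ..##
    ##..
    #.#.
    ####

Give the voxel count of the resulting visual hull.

remaining voxels: 17

start: 4×4×4 = 64 voxels
carve view 1 (along x, YZ-mask fill 7/16): 28 voxels remain
carve view 2 (along y, XZ-mask fill 10/16): 17 voxels remain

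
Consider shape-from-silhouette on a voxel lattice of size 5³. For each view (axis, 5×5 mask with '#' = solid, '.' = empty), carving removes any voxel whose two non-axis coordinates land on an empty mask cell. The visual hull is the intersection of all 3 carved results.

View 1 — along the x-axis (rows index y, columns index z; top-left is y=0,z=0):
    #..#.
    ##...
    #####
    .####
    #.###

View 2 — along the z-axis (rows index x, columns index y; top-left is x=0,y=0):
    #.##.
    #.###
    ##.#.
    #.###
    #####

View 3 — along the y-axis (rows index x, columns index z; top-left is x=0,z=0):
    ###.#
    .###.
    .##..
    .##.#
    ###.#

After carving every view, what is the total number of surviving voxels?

voxel count = 41

full grid |V| = 125
[1] x-view keeps 17 columns → grid now 85
[2] z-view keeps 19 columns → grid now 66
[3] y-view keeps 16 columns → grid now 41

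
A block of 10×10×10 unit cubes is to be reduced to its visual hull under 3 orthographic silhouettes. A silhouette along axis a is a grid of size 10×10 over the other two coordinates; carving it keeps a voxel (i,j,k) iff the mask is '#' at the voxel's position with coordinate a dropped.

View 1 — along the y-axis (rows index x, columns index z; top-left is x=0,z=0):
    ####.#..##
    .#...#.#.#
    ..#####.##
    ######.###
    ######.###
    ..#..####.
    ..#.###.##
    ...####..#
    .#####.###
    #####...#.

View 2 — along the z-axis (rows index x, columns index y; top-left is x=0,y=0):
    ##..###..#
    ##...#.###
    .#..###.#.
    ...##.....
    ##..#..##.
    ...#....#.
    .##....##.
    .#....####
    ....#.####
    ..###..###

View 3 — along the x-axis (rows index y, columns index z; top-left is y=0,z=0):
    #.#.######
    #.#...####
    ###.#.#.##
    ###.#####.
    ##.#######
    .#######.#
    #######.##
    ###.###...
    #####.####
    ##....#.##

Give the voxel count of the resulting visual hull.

full grid |V| = 1000
after view 1 [y-axis, 66 of 100 cells solid] → remaining = 660
after view 2 [z-axis, 46 of 100 cells solid] → remaining = 299
after view 3 [x-axis, 75 of 100 cells solid] → remaining = 223

remaining voxels: 223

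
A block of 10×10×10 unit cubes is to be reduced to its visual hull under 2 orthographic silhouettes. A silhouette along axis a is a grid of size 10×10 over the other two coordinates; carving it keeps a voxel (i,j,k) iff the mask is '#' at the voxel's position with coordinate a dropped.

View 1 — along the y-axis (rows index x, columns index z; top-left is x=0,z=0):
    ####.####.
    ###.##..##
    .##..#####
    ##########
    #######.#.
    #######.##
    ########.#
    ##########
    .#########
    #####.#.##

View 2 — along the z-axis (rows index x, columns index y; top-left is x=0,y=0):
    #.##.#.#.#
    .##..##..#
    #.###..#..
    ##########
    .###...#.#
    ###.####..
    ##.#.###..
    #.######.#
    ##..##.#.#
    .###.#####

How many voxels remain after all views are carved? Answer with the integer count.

573 voxels

initial block: 10^3 = 1000
after view 1 [y-axis, 85 of 100 cells solid] → remaining = 850
after view 2 [z-axis, 66 of 100 cells solid] → remaining = 573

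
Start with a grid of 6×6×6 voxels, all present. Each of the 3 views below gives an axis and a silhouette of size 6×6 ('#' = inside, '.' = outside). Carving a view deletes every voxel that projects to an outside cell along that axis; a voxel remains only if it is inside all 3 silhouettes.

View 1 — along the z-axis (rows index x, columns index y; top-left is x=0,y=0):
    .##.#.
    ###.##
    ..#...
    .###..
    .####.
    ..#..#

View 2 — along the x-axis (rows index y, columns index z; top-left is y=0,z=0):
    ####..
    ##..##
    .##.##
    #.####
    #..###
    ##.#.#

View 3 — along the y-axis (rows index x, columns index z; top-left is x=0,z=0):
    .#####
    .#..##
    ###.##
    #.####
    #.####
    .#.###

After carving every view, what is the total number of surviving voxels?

before carving: 216 voxels (6×6×6)
step 1: project along z, AND mask (18/36) → |grid| = 108
step 2: project along x, AND mask (25/36) → |grid| = 74
step 3: project along y, AND mask (27/36) → |grid| = 57

remaining voxels: 57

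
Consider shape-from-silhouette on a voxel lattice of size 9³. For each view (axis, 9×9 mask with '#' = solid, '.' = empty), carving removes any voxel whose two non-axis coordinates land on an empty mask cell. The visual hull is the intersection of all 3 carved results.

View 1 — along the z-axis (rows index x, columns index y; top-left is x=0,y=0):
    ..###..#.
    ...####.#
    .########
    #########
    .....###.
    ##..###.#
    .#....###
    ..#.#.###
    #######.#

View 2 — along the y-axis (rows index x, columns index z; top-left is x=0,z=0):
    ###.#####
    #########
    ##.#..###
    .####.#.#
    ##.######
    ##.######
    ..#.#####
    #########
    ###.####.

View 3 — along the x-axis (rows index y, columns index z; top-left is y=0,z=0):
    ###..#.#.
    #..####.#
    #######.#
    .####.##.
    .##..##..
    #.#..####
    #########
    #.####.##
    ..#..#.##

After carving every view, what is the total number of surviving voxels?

start: 9×9×9 = 729 voxels
V1 z: intersect with XY mask (52 set) -- 468 left
V2 y: intersect with XZ mask (67 set) -- 376 left
V3 x: intersect with YZ mask (55 set) -- 255 left

255 voxels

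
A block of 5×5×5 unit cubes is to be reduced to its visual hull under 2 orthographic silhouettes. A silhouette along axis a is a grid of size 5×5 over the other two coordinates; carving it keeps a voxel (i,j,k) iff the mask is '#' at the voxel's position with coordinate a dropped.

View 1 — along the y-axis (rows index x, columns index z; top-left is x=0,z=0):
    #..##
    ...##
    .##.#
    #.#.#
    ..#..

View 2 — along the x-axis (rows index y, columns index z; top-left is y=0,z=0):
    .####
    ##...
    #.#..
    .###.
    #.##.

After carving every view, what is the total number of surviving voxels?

voxel count = 31

initial block: 5^3 = 125
after view 1 [y-axis, 12 of 25 cells solid] → remaining = 60
after view 2 [x-axis, 14 of 25 cells solid] → remaining = 31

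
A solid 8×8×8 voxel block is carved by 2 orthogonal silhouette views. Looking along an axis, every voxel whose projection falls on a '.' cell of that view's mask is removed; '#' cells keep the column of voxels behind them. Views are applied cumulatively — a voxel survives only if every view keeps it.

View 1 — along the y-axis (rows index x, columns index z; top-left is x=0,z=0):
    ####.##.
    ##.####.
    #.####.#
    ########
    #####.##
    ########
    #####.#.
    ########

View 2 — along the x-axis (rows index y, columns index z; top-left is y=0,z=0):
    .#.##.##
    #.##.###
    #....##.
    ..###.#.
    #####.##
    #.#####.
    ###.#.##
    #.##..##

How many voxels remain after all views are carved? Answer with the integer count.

start: 8×8×8 = 512 voxels
carve view 1 (along y, XZ-mask fill 55/64): 440 voxels remain
carve view 2 (along x, YZ-mask fill 42/64): 293 voxels remain

voxel count = 293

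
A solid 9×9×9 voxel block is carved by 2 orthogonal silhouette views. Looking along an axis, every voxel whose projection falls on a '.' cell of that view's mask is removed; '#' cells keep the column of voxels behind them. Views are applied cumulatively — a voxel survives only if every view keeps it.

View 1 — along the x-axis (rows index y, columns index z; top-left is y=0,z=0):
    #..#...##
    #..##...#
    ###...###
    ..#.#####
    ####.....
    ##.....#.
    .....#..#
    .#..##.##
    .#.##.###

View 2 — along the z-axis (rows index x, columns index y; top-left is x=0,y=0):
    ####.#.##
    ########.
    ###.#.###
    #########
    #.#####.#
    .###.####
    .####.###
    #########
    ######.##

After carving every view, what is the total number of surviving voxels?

full grid |V| = 729
V1 x: intersect with YZ mask (40 set) -- 360 left
V2 z: intersect with XY mask (69 set) -- 313 left

remaining voxels: 313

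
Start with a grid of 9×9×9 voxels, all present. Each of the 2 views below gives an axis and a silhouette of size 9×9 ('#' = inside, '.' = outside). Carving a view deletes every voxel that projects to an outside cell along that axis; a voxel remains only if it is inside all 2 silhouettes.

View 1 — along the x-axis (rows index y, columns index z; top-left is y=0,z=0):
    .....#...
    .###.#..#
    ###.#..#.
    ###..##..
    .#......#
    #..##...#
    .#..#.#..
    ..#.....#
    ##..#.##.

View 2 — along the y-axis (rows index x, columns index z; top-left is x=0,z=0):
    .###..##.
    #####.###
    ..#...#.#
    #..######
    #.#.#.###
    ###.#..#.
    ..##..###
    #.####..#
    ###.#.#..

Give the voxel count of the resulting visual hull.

start: 9×9×9 = 729 voxels
  1. axis=0 (YZ plane), |mask|=32  ⇒  voxels=288
  2. axis=1 (XZ plane), |mask|=50  ⇒  voxels=177

|visual hull| = 177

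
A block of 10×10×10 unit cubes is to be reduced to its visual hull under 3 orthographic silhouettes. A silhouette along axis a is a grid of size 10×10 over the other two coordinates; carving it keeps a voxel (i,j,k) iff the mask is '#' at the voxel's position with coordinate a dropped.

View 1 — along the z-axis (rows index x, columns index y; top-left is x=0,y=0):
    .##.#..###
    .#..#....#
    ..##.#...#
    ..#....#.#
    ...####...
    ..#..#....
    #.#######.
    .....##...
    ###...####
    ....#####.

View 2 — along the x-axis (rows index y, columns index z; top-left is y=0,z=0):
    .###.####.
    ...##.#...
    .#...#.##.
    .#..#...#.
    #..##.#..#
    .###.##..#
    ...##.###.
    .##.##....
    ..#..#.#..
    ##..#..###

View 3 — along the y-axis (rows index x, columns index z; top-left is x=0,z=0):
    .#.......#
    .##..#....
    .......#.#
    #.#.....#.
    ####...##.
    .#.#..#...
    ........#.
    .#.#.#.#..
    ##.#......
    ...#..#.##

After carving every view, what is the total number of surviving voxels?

start: 10×10×10 = 1000 voxels
[1] z-view keeps 44 columns → grid now 440
[2] x-view keeps 46 columns → grid now 204
[3] y-view keeps 31 columns → grid now 54

voxel count = 54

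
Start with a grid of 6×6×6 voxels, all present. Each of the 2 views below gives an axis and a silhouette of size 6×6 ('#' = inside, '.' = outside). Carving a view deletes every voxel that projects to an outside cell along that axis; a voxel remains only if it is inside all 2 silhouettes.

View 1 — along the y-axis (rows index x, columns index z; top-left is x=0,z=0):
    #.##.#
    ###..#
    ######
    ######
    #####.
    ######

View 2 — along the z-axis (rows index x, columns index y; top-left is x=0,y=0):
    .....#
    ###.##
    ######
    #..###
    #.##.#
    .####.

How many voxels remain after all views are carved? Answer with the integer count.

remaining voxels: 128

before carving: 216 voxels (6×6×6)
after view 1 [y-axis, 31 of 36 cells solid] → remaining = 186
after view 2 [z-axis, 24 of 36 cells solid] → remaining = 128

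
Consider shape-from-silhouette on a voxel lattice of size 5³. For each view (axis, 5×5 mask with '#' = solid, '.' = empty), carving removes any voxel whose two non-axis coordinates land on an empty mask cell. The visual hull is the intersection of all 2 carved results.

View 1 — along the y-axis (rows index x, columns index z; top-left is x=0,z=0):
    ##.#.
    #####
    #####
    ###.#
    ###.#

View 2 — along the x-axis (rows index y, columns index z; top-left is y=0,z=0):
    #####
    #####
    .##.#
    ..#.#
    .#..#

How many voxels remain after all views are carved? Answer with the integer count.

start: 5×5×5 = 125 voxels
  1. axis=1 (XZ plane), |mask|=21  ⇒  voxels=105
  2. axis=0 (YZ plane), |mask|=17  ⇒  voxels=72

voxel count = 72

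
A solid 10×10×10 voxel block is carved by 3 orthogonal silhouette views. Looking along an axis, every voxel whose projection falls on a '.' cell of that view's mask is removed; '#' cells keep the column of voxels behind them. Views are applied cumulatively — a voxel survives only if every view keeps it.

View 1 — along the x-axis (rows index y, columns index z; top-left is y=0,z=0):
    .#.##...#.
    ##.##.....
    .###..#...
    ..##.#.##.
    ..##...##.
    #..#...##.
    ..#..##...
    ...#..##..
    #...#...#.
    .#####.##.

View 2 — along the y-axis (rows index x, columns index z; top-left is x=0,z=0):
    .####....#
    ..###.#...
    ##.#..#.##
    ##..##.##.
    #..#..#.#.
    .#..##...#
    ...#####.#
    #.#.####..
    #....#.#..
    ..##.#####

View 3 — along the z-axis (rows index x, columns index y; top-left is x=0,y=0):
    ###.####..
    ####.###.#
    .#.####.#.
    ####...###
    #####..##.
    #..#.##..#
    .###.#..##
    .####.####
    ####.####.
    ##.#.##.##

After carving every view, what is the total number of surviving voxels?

full grid |V| = 1000
step 1: project along x, AND mask (41/100) → |grid| = 410
step 2: project along y, AND mask (51/100) → |grid| = 208
step 3: project along z, AND mask (69/100) → |grid| = 146

remaining voxels: 146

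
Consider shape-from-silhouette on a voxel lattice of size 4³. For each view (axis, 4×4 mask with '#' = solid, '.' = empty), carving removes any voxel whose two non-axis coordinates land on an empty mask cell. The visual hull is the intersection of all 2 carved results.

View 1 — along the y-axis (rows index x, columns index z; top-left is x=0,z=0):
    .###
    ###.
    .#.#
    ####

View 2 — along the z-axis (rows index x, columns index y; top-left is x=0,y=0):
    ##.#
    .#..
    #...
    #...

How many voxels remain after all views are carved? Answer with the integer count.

remaining voxels: 18

initial block: 4^3 = 64
carve view 1 (along y, XZ-mask fill 12/16): 48 voxels remain
carve view 2 (along z, XY-mask fill 6/16): 18 voxels remain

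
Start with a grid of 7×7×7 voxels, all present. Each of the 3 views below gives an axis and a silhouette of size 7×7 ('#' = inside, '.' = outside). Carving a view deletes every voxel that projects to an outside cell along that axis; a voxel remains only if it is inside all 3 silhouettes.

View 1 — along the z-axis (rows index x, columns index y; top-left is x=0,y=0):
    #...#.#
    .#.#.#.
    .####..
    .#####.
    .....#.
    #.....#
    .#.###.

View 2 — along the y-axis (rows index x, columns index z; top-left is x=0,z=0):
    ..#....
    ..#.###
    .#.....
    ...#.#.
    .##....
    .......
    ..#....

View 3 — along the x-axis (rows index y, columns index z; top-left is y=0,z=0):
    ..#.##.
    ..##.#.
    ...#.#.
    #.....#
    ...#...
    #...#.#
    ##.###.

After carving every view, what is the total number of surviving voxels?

before carving: 343 voxels (7×7×7)
carve view 1 (along z, XY-mask fill 22/49): 154 voxels remain
carve view 2 (along y, XZ-mask fill 11/49): 35 voxels remain
carve view 3 (along x, YZ-mask fill 19/49): 12 voxels remain

voxel count = 12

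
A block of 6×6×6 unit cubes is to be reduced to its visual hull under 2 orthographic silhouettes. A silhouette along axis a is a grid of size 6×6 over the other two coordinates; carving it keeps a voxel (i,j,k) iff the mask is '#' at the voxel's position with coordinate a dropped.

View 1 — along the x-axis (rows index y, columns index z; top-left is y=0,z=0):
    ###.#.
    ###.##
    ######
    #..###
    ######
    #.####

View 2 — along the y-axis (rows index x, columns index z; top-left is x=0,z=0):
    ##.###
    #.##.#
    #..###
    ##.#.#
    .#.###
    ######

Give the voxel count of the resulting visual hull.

start: 6×6×6 = 216 voxels
after view 1 [x-axis, 30 of 36 cells solid] → remaining = 180
after view 2 [y-axis, 27 of 36 cells solid] → remaining = 134

remaining voxels: 134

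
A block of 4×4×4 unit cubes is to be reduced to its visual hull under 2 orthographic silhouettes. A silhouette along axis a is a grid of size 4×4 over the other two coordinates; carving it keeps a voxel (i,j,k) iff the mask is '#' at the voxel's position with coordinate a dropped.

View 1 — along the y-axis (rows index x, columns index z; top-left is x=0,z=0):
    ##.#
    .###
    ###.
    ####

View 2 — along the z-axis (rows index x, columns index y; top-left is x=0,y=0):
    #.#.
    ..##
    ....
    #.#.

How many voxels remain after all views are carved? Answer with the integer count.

20 voxels

before carving: 64 voxels (4×4×4)
V1 y: intersect with XZ mask (13 set) -- 52 left
V2 z: intersect with XY mask (6 set) -- 20 left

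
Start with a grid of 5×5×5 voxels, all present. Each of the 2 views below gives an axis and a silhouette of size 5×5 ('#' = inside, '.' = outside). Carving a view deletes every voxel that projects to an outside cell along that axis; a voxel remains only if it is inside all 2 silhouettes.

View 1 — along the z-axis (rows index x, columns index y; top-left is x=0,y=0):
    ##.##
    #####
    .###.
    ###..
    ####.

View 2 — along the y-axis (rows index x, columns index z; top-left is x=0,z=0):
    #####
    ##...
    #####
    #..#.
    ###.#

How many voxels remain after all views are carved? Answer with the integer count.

initial block: 5^3 = 125
V1 z: intersect with XY mask (19 set) -- 95 left
V2 y: intersect with XZ mask (18 set) -- 67 left

|visual hull| = 67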